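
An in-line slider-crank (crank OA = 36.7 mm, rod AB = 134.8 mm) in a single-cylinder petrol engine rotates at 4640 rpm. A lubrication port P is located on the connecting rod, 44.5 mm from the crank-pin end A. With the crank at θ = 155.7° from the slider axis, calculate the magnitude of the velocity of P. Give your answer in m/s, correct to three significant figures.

ω = 485.9 rad/s.  Crank-pin speed |V_A| = rω = 17.833 m/s, perpendicular to OA.
Rod angle: sinφ = −(r/L) sinθ ⇒ φ = -6.433°; ω_rod = −rω cosθ/√(L²−r²sin²θ) = +121.33 rad/s.
V_P = V_A + ω_rod × AP, with AP = 0.0445 m along the rod.
Components: V_Px = −rω sinθ − a·ω_rod·sinφ = -6.7334 m/s;  V_Py = rω cosθ + a·ω_rod·cosφ = -10.887 m/s.
|V_P| = √(V_Px² + V_Py²) = 12.801 m/s.

12.8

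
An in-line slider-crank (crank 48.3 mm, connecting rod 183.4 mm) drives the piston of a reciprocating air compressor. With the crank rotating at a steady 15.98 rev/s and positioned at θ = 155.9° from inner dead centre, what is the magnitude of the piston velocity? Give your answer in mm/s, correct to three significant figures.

1500

ω = 2π·16 = 100.4 rad/s
For an in-line slider-crank, x = r cosθ + √(L² − r² sin²θ), so v = −rω sinθ·[1 + r cosθ/√(L² − r² sin²θ)].
With r = 0.0483 m, L = 0.1834 m, θ = 155.9°: √(L² − r² sin²θ) = 0.18234 m.
v = −0.0483·100.4·0.40833·[1 + 0.0483·-0.91283/0.18234] = -1.5014 m/s.
|v| = 1.5014 m/s = 1501.4 mm/s.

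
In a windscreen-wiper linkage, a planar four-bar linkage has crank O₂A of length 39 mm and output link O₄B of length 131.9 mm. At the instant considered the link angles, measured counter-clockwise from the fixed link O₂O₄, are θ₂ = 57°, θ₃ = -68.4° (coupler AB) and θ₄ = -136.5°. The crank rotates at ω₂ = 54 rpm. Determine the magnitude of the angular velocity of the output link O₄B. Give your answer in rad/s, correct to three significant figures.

1.47

ω₂ = 5.655 rad/s (from 54 rpm).
Differentiating the loop-closure r₂e^{iθ₂}+r₃e^{iθ₃}=r₁+r₄e^{iθ₄} gives r₂ω₂e^{iθ₂}+r₃ω₃e^{iθ₃}=r₄ω₄e^{iθ₄}.
Eliminating the other unknown: ω₄ = r₂ω₂ sin(θ₂−θ₃) / [r₄ sin(θ₄−θ₃)].
Numerator sine = +0.81513; denominator sine = -0.92784.
Result = 0.039·5.655·(+0.81513) / (0.1319·(-0.92784)) = -1.4689 rad/s; magnitude 1.4689 rad/s.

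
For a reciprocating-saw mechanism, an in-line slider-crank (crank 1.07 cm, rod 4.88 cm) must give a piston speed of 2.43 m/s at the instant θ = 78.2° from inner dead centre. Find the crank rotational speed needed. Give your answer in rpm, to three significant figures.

For an in-line slider-crank, |v_piston| = rω|sinθ|·[1 + r cosθ/√(L² − r² sin²θ)].
With r = 0.0107 m, L = 0.0488 m, θ = 78.2°: the bracketed kinematic factor |dx/dθ| = 0.010955 m.
ω = v/|dx/dθ| = 2.43/0.010955 = 221.82 rad/s.
N = 60ω/(2π) = 2118.2 rpm.

2120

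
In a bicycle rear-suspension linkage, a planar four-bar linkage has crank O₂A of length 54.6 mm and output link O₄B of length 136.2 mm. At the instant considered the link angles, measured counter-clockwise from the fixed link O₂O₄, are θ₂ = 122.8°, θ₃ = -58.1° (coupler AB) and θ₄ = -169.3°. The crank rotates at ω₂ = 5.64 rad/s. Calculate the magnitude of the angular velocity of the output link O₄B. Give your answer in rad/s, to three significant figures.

ω₂ = 5.64 rad/s
Differentiating the loop-closure r₂e^{iθ₂}+r₃e^{iθ₃}=r₁+r₄e^{iθ₄} gives r₂ω₂e^{iθ₂}+r₃ω₃e^{iθ₃}=r₄ω₄e^{iθ₄}.
Eliminating the other unknown: ω₄ = r₂ω₂ sin(θ₂−θ₃) / [r₄ sin(θ₄−θ₃)].
Numerator sine = -0.01571; denominator sine = -0.93232.
Result = 0.0546·5.64·(-0.01571) / (0.1362·(-0.93232)) = +0.038092 rad/s; magnitude 0.038092 rad/s.

0.0381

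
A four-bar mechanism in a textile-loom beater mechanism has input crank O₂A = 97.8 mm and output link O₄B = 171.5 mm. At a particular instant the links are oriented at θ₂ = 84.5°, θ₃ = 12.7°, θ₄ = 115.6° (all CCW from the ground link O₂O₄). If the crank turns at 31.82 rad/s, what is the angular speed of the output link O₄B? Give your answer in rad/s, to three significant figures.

ω₂ = 31.82 rad/s
Differentiating the loop-closure r₂e^{iθ₂}+r₃e^{iθ₃}=r₁+r₄e^{iθ₄} gives r₂ω₂e^{iθ₂}+r₃ω₃e^{iθ₃}=r₄ω₄e^{iθ₄}.
Eliminating the other unknown: ω₄ = r₂ω₂ sin(θ₂−θ₃) / [r₄ sin(θ₄−θ₃)].
Numerator sine = +0.94997; denominator sine = +0.97476.
Result = 0.0978·31.82·(+0.94997) / (0.1715·(+0.97476)) = +17.684 rad/s; magnitude 17.684 rad/s.

17.7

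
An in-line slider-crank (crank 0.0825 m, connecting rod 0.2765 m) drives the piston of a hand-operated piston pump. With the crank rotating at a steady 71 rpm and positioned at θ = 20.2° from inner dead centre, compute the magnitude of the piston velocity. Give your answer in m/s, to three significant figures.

0.271

ω = 2π·71/60 = 7.435 rad/s
For an in-line slider-crank, x = r cosθ + √(L² − r² sin²θ), so v = −rω sinθ·[1 + r cosθ/√(L² − r² sin²θ)].
With r = 0.0825 m, L = 0.2765 m, θ = 20.2°: √(L² − r² sin²θ) = 0.27503 m.
v = −0.0825·7.435·0.34530·[1 + 0.0825·0.93849/0.27503] = -0.27143 m/s.
|v| = 0.27143 m/s.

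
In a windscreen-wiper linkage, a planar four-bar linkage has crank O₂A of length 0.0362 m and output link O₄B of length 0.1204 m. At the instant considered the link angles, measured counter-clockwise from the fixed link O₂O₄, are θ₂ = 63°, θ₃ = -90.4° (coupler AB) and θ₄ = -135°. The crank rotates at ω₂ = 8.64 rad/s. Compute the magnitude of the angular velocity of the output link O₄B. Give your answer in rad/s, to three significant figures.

1.66

ω₂ = 8.64 rad/s
Differentiating the loop-closure r₂e^{iθ₂}+r₃e^{iθ₃}=r₁+r₄e^{iθ₄} gives r₂ω₂e^{iθ₂}+r₃ω₃e^{iθ₃}=r₄ω₄e^{iθ₄}.
Eliminating the other unknown: ω₄ = r₂ω₂ sin(θ₂−θ₃) / [r₄ sin(θ₄−θ₃)].
Numerator sine = +0.44776; denominator sine = -0.70215.
Result = 0.0362·8.64·(+0.44776) / (0.1204·(-0.70215)) = -1.6566 rad/s; magnitude 1.6566 rad/s.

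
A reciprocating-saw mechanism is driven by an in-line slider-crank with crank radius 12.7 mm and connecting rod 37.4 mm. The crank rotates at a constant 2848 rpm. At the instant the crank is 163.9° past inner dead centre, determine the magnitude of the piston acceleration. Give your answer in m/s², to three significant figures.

ω = 2π·2848/60 = 298.2 rad/s
x(θ) = r cosθ + √(L² − r² sin²θ); with ω constant, a = ω²·d²x/dθ².
d²x/dθ² = −r cosθ − r²(cos2θ)/√u − r⁴ sin²2θ/(4u^{3/2}),  u = L² − r² sin²θ = 0.00138636 m².
Substituting r = 0.0127 m, L = 0.0374 m, θ = 163.9°: d²x/dθ² = +0.0085006 m.
a = ω²·d²x/dθ² = (298.2)²·(+0.0085006) = +756.11 m/s²;  |a| = 756.11 m/s².

756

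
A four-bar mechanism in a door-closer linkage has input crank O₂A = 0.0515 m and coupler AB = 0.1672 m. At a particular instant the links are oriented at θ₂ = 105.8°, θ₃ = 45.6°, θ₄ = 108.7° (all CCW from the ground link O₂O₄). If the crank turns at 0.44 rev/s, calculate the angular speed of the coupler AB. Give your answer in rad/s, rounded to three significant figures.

0.0483

ω₂ = 2.765 rad/s (from 0.44 rev/s).
Differentiating the loop-closure r₂e^{iθ₂}+r₃e^{iθ₃}=r₁+r₄e^{iθ₄} gives r₂ω₂e^{iθ₂}+r₃ω₃e^{iθ₃}=r₄ω₄e^{iθ₄}.
Eliminating the other unknown: ω₃ = r₂ω₂ sin(θ₄−θ₂) / [r₃ sin(θ₃−θ₄)].
Numerator sine = +0.05059; denominator sine = -0.89180.
Result = 0.0515·2.765·(+0.05059) / (0.1672·(-0.89180)) = -0.048309 rad/s; magnitude 0.048309 rad/s.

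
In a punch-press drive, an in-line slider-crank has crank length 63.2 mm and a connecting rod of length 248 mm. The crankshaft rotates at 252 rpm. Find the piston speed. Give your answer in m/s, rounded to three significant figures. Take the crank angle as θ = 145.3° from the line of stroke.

ω = 2π·252/60 = 26.39 rad/s
For an in-line slider-crank, x = r cosθ + √(L² − r² sin²θ), so v = −rω sinθ·[1 + r cosθ/√(L² − r² sin²θ)].
With r = 0.0632 m, L = 0.248 m, θ = 145.3°: √(L² − r² sin²θ) = 0.24538 m.
v = −0.0632·26.39·0.56928·[1 + 0.0632·-0.82214/0.24538] = -0.7484 m/s.
|v| = 0.7484 m/s.

0.748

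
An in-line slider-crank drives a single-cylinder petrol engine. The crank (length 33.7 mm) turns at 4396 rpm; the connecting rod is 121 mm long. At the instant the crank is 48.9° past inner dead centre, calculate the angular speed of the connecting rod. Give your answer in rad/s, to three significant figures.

ω = 460.3 rad/s (converted from 4396 rpm).
The rod makes angle φ with the slider axis where L sinφ = r sinθ; differentiating, L cosφ·φ̇ = r ω cosθ.
L cosφ = √(L² − r² sin²θ) = 0.11831 m.
|ω_rod| = r ω |cosθ| / √(L² − r² sin²θ) = 0.0337·460.3·0.65738/0.11831 = 86.204 rad/s.

86.2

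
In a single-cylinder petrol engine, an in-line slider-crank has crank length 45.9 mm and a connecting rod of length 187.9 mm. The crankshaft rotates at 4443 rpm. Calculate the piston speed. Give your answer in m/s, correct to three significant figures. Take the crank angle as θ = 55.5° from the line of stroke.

ω = 2π·4443/60 = 465.3 rad/s
For an in-line slider-crank, x = r cosθ + √(L² − r² sin²θ), so v = −rω sinθ·[1 + r cosθ/√(L² − r² sin²θ)].
With r = 0.0459 m, L = 0.1879 m, θ = 55.5°: √(L² − r² sin²θ) = 0.18405 m.
v = −0.0459·465.3·0.82413·[1 + 0.0459·0.56641/0.18405] = -20.086 m/s.
|v| = 20.086 m/s.

20.1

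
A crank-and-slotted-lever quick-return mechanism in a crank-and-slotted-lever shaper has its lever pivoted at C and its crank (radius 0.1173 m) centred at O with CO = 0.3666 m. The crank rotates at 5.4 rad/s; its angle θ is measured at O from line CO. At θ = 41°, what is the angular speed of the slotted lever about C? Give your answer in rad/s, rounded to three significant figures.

ω = 5.4 rad/s
Crank pin A relative to C: A = (d + r cosθ, r sinθ); lever angle φ = atan2(r sinθ, d + r cosθ).
Differentiating tanφ: φ̇ = rω(d cosθ + r)/(d² + r² + 2dr cosθ).
d² + r² + 2dr cosθ = |CA|² = 0.213063 m²;  d cosθ + r = +0.39398 m.
|ω_lever| = |0.1173·5.4·+0.39398| / 0.213063 = 1.1713 rad/s.

1.17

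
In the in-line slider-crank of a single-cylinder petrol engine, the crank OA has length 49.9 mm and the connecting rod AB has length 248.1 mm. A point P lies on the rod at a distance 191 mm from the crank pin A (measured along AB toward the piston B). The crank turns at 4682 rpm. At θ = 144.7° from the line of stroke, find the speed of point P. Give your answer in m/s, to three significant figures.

13.2

ω = 490.3 rad/s.  Crank-pin speed |V_A| = rω = 24.466 m/s, perpendicular to OA.
Rod angle: sinφ = −(r/L) sinθ ⇒ φ = -6.674°; ω_rod = −rω cosθ/√(L²−r²sin²θ) = +81.031 rad/s.
V_P = V_A + ω_rod × AP, with AP = 0.191 m along the rod.
Components: V_Px = −rω sinθ − a·ω_rod·sinφ = -12.339 m/s;  V_Py = rω cosθ + a·ω_rod·cosφ = -4.5955 m/s.
|V_P| = √(V_Px² + V_Py²) = 13.167 m/s.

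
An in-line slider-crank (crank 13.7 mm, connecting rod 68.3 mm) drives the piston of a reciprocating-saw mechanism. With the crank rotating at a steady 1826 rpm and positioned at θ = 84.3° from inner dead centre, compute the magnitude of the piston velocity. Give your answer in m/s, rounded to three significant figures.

2.66

ω = 2π·1826/60 = 191.2 rad/s
For an in-line slider-crank, x = r cosθ + √(L² − r² sin²θ), so v = −rω sinθ·[1 + r cosθ/√(L² − r² sin²θ)].
With r = 0.0137 m, L = 0.0683 m, θ = 84.3°: √(L² − r² sin²θ) = 0.066926 m.
v = −0.0137·191.2·0.99506·[1 + 0.0137·0.09932/0.066926] = -2.6597 m/s.
|v| = 2.6597 m/s.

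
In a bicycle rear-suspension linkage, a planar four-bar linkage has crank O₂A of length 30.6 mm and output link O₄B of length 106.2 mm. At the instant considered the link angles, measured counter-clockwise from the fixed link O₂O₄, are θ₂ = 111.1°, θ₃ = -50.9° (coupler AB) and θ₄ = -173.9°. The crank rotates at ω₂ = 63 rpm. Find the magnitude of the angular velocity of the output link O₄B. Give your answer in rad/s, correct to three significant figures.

ω₂ = 6.597 rad/s (from 63 rpm).
Differentiating the loop-closure r₂e^{iθ₂}+r₃e^{iθ₃}=r₁+r₄e^{iθ₄} gives r₂ω₂e^{iθ₂}+r₃ω₃e^{iθ₃}=r₄ω₄e^{iθ₄}.
Eliminating the other unknown: ω₄ = r₂ω₂ sin(θ₂−θ₃) / [r₄ sin(θ₄−θ₃)].
Numerator sine = +0.30902; denominator sine = -0.83867.
Result = 0.0306·6.597·(+0.30902) / (0.1062·(-0.83867)) = -0.70042 rad/s; magnitude 0.70042 rad/s.

0.700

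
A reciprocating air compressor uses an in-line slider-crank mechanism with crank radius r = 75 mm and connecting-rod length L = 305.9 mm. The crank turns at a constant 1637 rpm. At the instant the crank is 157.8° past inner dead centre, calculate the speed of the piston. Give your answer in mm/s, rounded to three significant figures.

ω = 2π·1637/60 = 171.4 rad/s
For an in-line slider-crank, x = r cosθ + √(L² − r² sin²θ), so v = −rω sinθ·[1 + r cosθ/√(L² − r² sin²θ)].
With r = 0.075 m, L = 0.3059 m, θ = 157.8°: √(L² − r² sin²θ) = 0.30458 m.
v = −0.075·171.4·0.37784·[1 + 0.075·-0.92587/0.30458] = -3.7504 m/s.
|v| = 3.7504 m/s = 3750.4 mm/s.

3750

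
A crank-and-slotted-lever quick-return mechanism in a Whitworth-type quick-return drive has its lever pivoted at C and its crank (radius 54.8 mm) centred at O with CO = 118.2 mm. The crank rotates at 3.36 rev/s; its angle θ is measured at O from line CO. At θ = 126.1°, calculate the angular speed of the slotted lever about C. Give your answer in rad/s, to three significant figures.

1.84

ω = 21.11 rad/s (from 3.36 rev/s).
Crank pin A relative to C: A = (d + r cosθ, r sinθ); lever angle φ = atan2(r sinθ, d + r cosθ).
Differentiating tanφ: φ̇ = rω(d cosθ + r)/(d² + r² + 2dr cosθ).
d² + r² + 2dr cosθ = |CA|² = 0.00934141 m²;  d cosθ + r = -0.014843 m.
|ω_lever| = |0.0548·21.11·-0.014843| / 0.00934141 = 1.8383 rad/s.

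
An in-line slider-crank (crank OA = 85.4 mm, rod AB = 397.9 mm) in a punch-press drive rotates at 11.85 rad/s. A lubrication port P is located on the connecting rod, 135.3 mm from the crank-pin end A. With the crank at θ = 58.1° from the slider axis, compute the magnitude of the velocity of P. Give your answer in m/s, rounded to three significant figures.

ω = 11.85 rad/s.  Crank-pin speed |V_A| = rω = 1.012 m/s, perpendicular to OA.
Rod angle: sinφ = −(r/L) sinθ ⇒ φ = -10.499°; ω_rod = −rω cosθ/√(L²−r²sin²θ) = -1.3669 rad/s.
V_P = V_A + ω_rod × AP, with AP = 0.1353 m along the rod.
Components: V_Px = −rω sinθ − a·ω_rod·sinφ = -0.89285 m/s;  V_Py = rω cosθ + a·ω_rod·cosφ = +0.35293 m/s.
|V_P| = √(V_Px² + V_Py²) = 0.96007 m/s.

0.960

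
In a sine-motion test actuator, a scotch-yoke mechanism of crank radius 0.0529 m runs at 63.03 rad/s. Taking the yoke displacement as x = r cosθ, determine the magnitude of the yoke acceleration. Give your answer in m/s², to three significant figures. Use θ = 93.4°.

12.5

ω = 63.03 rad/s
x = r cosθ ⇒ ẍ = −rω² cosθ (ω constant).
|a| = rω²|cosθ| = 0.0529·(63.03)²·|cos 93.4°| = 12.464 m/s².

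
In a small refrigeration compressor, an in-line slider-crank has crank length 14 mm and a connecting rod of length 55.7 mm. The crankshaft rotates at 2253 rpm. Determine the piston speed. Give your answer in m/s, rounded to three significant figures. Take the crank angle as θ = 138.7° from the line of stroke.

1.76

ω = 2π·2253/60 = 235.9 rad/s
For an in-line slider-crank, x = r cosθ + √(L² − r² sin²θ), so v = −rω sinθ·[1 + r cosθ/√(L² − r² sin²θ)].
With r = 0.014 m, L = 0.0557 m, θ = 138.7°: √(L² − r² sin²θ) = 0.054928 m.
v = −0.014·235.9·0.66000·[1 + 0.014·-0.75126/0.054928] = -1.7626 m/s.
|v| = 1.7626 m/s.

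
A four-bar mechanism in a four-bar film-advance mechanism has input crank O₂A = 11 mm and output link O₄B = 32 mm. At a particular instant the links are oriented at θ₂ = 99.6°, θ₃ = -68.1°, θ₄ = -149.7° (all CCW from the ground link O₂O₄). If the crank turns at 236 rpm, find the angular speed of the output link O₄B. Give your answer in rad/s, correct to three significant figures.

1.83

ω₂ = 24.71 rad/s (from 236 rpm).
Differentiating the loop-closure r₂e^{iθ₂}+r₃e^{iθ₃}=r₁+r₄e^{iθ₄} gives r₂ω₂e^{iθ₂}+r₃ω₃e^{iθ₃}=r₄ω₄e^{iθ₄}.
Eliminating the other unknown: ω₄ = r₂ω₂ sin(θ₂−θ₃) / [r₄ sin(θ₄−θ₃)].
Numerator sine = +0.21303; denominator sine = -0.98927.
Result = 0.011·24.71·(+0.21303) / (0.032·(-0.98927)) = -1.8294 rad/s; magnitude 1.8294 rad/s.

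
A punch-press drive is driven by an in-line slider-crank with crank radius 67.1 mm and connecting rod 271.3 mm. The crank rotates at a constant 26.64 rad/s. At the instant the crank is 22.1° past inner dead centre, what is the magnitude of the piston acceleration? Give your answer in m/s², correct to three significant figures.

52.7

ω = 26.64 rad/s
x(θ) = r cosθ + √(L² − r² sin²θ); with ω constant, a = ω²·d²x/dθ².
d²x/dθ² = −r cosθ − r²(cos2θ)/√u − r⁴ sin²2θ/(4u^{3/2}),  u = L² − r² sin²θ = 0.0729664 m².
Substituting r = 0.0671 m, L = 0.2713 m, θ = 22.1°: d²x/dθ² = -0.074245 m.
a = ω²·d²x/dθ² = (26.64)²·(-0.074245) = -52.691 m/s²;  |a| = 52.691 m/s².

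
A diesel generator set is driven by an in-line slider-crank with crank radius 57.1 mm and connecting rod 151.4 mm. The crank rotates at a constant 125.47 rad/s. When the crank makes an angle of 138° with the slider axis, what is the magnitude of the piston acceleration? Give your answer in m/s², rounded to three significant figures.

ω = 125.5 rad/s
x(θ) = r cosθ + √(L² − r² sin²θ); with ω constant, a = ω²·d²x/dθ².
d²x/dθ² = −r cosθ − r²(cos2θ)/√u − r⁴ sin²2θ/(4u^{3/2}),  u = L² − r² sin²θ = 0.0214622 m².
Substituting r = 0.0571 m, L = 0.1514 m, θ = 138°: d²x/dθ² = +0.039271 m.
a = ω²·d²x/dθ² = (125.5)²·(+0.039271) = +618.24 m/s²;  |a| = 618.24 m/s².

618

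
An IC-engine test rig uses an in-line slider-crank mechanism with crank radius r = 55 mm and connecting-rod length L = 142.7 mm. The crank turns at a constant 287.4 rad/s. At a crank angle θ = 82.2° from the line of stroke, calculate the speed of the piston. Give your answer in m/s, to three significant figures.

16.5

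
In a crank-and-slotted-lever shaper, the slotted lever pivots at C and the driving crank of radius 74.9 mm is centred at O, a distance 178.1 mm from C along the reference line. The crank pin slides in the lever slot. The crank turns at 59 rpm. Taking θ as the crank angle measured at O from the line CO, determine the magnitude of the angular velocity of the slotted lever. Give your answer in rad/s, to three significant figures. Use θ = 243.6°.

ω = 6.178 rad/s (from 59 rpm).
Crank pin A relative to C: A = (d + r cosθ, r sinθ); lever angle φ = atan2(r sinθ, d + r cosθ).
Differentiating tanφ: φ̇ = rω(d cosθ + r)/(d² + r² + 2dr cosθ).
d² + r² + 2dr cosθ = |CA|² = 0.025467 m²;  d cosθ + r = -0.0042895 m.
|ω_lever| = |0.0749·6.178·-0.0042895| / 0.025467 = 0.077946 rad/s.

0.0779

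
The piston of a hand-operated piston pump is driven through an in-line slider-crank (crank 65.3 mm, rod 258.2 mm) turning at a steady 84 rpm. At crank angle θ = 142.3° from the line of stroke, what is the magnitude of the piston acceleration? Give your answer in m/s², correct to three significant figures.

ω = 2π·84/60 = 8.796 rad/s
x(θ) = r cosθ + √(L² − r² sin²θ); with ω constant, a = ω²·d²x/dθ².
d²x/dθ² = −r cosθ − r²(cos2θ)/√u − r⁴ sin²2θ/(4u^{3/2}),  u = L² − r² sin²θ = 0.0650726 m².
Substituting r = 0.0653 m, L = 0.2582 m, θ = 142.3°: d²x/dθ² = +0.047197 m.
a = ω²·d²x/dθ² = (8.796)²·(+0.047197) = +3.652 m/s²;  |a| = 3.652 m/s².

3.65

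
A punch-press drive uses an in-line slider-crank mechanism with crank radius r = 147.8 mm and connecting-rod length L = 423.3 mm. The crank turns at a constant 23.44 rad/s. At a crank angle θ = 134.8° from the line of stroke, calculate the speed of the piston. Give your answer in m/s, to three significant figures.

1.83

ω = 23.44 rad/s
For an in-line slider-crank, x = r cosθ + √(L² − r² sin²θ), so v = −rω sinθ·[1 + r cosθ/√(L² − r² sin²θ)].
With r = 0.1478 m, L = 0.4233 m, θ = 134.8°: √(L² − r² sin²θ) = 0.4101 m.
v = −0.1478·23.44·0.70957·[1 + 0.1478·-0.70463/0.4101] = -1.834 m/s.
|v| = 1.834 m/s.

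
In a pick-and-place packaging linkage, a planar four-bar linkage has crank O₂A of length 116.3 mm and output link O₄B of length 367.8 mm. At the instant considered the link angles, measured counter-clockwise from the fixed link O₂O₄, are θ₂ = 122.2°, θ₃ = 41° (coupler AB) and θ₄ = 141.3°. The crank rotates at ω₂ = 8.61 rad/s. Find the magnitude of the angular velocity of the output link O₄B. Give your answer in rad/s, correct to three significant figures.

2.73

ω₂ = 8.61 rad/s
Differentiating the loop-closure r₂e^{iθ₂}+r₃e^{iθ₃}=r₁+r₄e^{iθ₄} gives r₂ω₂e^{iθ₂}+r₃ω₃e^{iθ₃}=r₄ω₄e^{iθ₄}.
Eliminating the other unknown: ω₄ = r₂ω₂ sin(θ₂−θ₃) / [r₄ sin(θ₄−θ₃)].
Numerator sine = +0.98823; denominator sine = +0.98389.
Result = 0.1163·8.61·(+0.98823) / (0.3678·(+0.98389)) = +2.7345 rad/s; magnitude 2.7345 rad/s.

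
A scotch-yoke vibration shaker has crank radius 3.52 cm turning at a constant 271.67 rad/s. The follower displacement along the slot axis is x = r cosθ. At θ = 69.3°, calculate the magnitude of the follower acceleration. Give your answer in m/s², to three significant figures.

ω = 271.7 rad/s
x = r cosθ ⇒ ẍ = −rω² cosθ (ω constant).
|a| = rω²|cosθ| = 0.0352·(271.7)²·|cos 69.3°| = 918.3 m/s².

918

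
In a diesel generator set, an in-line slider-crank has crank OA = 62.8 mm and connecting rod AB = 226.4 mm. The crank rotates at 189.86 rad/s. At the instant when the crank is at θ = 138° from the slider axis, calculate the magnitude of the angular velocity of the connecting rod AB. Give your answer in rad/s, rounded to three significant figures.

ω = 189.9 rad/s
The rod makes angle φ with the slider axis where L sinφ = r sinθ; differentiating, L cosφ·φ̇ = r ω cosθ.
L cosφ = √(L² − r² sin²θ) = 0.22247 m.
|ω_rod| = r ω |cosθ| / √(L² − r² sin²θ) = 0.0628·189.9·0.74314/0.22247 = 39.829 rad/s.

39.8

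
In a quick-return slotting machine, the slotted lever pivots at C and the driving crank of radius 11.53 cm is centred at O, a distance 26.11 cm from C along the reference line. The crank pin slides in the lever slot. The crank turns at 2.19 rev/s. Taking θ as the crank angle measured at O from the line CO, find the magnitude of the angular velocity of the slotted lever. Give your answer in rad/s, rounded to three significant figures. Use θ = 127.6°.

ω = 13.76 rad/s (from 2.19 rev/s).
Crank pin A relative to C: A = (d + r cosθ, r sinθ); lever angle φ = atan2(r sinθ, d + r cosθ).
Differentiating tanφ: φ̇ = rω(d cosθ + r)/(d² + r² + 2dr cosθ).
d² + r² + 2dr cosθ = |CA|² = 0.0447307 m²;  d cosθ + r = -0.044009 m.
|ω_lever| = |0.1153·13.76·-0.044009| / 0.0447307 = 1.5609 rad/s.

1.56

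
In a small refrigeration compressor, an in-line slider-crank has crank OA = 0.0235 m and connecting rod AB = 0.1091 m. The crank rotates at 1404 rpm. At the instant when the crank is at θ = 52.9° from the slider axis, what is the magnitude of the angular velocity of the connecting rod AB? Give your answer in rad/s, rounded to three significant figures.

ω = 147 rad/s (converted from 1404 rpm).
The rod makes angle φ with the slider axis where L sinφ = r sinθ; differentiating, L cosφ·φ̇ = r ω cosθ.
L cosφ = √(L² − r² sin²θ) = 0.10748 m.
|ω_rod| = r ω |cosθ| / √(L² − r² sin²θ) = 0.0235·147·0.60321/0.10748 = 19.392 rad/s.

19.4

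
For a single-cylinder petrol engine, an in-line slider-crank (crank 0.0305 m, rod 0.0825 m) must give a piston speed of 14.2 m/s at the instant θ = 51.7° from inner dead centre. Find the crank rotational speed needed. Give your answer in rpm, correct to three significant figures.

4570

For an in-line slider-crank, |v_piston| = rω|sinθ|·[1 + r cosθ/√(L² − r² sin²θ)].
With r = 0.0305 m, L = 0.0825 m, θ = 51.7°: the bracketed kinematic factor |dx/dθ| = 0.029667 m.
ω = v/|dx/dθ| = 14.2/0.029667 = 478.65 rad/s.
N = 60ω/(2π) = 4570.8 rpm.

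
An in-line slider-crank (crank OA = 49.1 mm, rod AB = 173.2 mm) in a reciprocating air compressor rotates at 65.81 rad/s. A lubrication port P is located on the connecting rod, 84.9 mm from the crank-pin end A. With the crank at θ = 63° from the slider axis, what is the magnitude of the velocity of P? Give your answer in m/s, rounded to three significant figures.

3.16

ω = 65.81 rad/s.  Crank-pin speed |V_A| = rω = 3.2313 m/s, perpendicular to OA.
Rod angle: sinφ = −(r/L) sinθ ⇒ φ = -14.631°; ω_rod = −rω cosθ/√(L²−r²sin²θ) = -8.7536 rad/s.
V_P = V_A + ω_rod × AP, with AP = 0.0849 m along the rod.
Components: V_Px = −rω sinθ − a·ω_rod·sinφ = -3.0668 m/s;  V_Py = rω cosθ + a·ω_rod·cosφ = +0.74788 m/s.
|V_P| = √(V_Px² + V_Py²) = 3.1567 m/s.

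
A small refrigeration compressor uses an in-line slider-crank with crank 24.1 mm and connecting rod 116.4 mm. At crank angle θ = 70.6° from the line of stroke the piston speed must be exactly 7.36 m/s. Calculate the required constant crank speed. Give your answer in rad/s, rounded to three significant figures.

303

For an in-line slider-crank, |v_piston| = rω|sinθ|·[1 + r cosθ/√(L² − r² sin²θ)].
With r = 0.0241 m, L = 0.1164 m, θ = 70.6°: the bracketed kinematic factor |dx/dθ| = 0.024326 m.
ω = v/|dx/dθ| = 7.36/0.024326 = 302.56 rad/s.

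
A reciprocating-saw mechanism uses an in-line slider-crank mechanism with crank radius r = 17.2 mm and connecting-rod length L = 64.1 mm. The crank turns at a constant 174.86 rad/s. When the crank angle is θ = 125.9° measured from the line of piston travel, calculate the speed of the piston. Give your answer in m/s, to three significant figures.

2.04

ω = 174.9 rad/s
For an in-line slider-crank, x = r cosθ + √(L² − r² sin²θ), so v = −rω sinθ·[1 + r cosθ/√(L² − r² sin²θ)].
With r = 0.0172 m, L = 0.0641 m, θ = 125.9°: √(L² − r² sin²θ) = 0.062567 m.
v = −0.0172·174.9·0.81004·[1 + 0.0172·-0.58637/0.062567] = -2.0436 m/s.
|v| = 2.0436 m/s.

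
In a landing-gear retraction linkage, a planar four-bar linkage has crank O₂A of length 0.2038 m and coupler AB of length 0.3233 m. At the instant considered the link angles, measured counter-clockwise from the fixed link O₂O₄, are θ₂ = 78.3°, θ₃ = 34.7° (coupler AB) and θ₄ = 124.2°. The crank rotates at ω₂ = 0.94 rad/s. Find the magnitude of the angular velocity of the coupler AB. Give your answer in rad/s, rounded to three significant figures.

ω₂ = 0.94 rad/s
Differentiating the loop-closure r₂e^{iθ₂}+r₃e^{iθ₃}=r₁+r₄e^{iθ₄} gives r₂ω₂e^{iθ₂}+r₃ω₃e^{iθ₃}=r₄ω₄e^{iθ₄}.
Eliminating the other unknown: ω₃ = r₂ω₂ sin(θ₄−θ₂) / [r₃ sin(θ₃−θ₄)].
Numerator sine = +0.71813; denominator sine = -0.99996.
Result = 0.2038·0.94·(+0.71813) / (0.3233·(-0.99996)) = -0.42554 rad/s; magnitude 0.42554 rad/s.

0.426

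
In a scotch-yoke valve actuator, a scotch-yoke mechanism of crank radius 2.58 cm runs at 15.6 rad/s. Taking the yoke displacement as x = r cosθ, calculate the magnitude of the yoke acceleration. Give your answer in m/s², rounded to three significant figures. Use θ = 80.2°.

1.07

ω = 15.6 rad/s
x = r cosθ ⇒ ẍ = −rω² cosθ (ω constant).
|a| = rω²|cosθ| = 0.0258·(15.6)²·|cos 80.2°| = 1.0687 m/s².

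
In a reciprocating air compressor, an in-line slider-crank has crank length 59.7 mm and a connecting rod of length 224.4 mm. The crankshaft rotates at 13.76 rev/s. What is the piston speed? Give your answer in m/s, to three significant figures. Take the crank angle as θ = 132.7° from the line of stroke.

3.10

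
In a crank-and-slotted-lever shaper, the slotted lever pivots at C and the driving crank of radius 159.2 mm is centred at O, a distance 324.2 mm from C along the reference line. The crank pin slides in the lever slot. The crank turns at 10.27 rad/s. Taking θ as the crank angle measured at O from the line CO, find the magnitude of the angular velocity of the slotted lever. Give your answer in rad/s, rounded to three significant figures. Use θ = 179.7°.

ω = 10.27 rad/s
Crank pin A relative to C: A = (d + r cosθ, r sinθ); lever angle φ = atan2(r sinθ, d + r cosθ).
Differentiating tanφ: φ̇ = rω(d cosθ + r)/(d² + r² + 2dr cosθ).
d² + r² + 2dr cosθ = |CA|² = 0.0272264 m²;  d cosθ + r = -0.165 m.
|ω_lever| = |0.1592·10.27·-0.165| / 0.0272264 = 9.9082 rad/s.

9.91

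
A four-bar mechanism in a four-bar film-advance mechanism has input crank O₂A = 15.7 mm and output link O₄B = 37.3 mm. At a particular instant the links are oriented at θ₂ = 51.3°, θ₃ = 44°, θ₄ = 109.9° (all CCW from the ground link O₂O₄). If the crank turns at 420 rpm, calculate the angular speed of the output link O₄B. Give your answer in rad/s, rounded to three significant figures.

ω₂ = 43.98 rad/s (from 420 rpm).
Differentiating the loop-closure r₂e^{iθ₂}+r₃e^{iθ₃}=r₁+r₄e^{iθ₄} gives r₂ω₂e^{iθ₂}+r₃ω₃e^{iθ₃}=r₄ω₄e^{iθ₄}.
Eliminating the other unknown: ω₄ = r₂ω₂ sin(θ₂−θ₃) / [r₄ sin(θ₄−θ₃)].
Numerator sine = +0.12706; denominator sine = +0.91283.
Result = 0.0157·43.98·(+0.12706) / (0.0373·(+0.91283)) = +2.5769 rad/s; magnitude 2.5769 rad/s.

2.58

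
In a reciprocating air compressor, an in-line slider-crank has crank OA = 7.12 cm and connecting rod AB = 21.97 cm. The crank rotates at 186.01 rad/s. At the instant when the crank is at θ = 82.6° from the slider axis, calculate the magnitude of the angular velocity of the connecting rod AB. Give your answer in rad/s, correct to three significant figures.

8.20

ω = 186 rad/s
The rod makes angle φ with the slider axis where L sinφ = r sinθ; differentiating, L cosφ·φ̇ = r ω cosθ.
L cosφ = √(L² − r² sin²θ) = 0.20805 m.
|ω_rod| = r ω |cosθ| / √(L² − r² sin²θ) = 0.0712·186·0.12880/0.20805 = 8.199 rad/s.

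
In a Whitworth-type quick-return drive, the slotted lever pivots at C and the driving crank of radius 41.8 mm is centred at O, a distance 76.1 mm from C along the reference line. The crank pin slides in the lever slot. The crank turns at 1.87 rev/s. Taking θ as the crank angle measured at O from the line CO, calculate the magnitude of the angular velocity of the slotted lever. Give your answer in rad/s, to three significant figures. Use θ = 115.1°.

ω = 11.75 rad/s (from 1.87 rev/s).
Crank pin A relative to C: A = (d + r cosθ, r sinθ); lever angle φ = atan2(r sinθ, d + r cosθ).
Differentiating tanφ: φ̇ = rω(d cosθ + r)/(d² + r² + 2dr cosθ).
d² + r² + 2dr cosθ = |CA|² = 0.00483971 m²;  d cosθ + r = +0.0095184 m.
|ω_lever| = |0.0418·11.75·+0.0095184| / 0.00483971 = 0.96593 rad/s.

0.966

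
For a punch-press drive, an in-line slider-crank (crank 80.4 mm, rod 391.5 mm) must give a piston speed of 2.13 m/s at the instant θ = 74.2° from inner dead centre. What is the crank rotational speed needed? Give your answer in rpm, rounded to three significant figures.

249

For an in-line slider-crank, |v_piston| = rω|sinθ|·[1 + r cosθ/√(L² − r² sin²θ)].
With r = 0.0804 m, L = 0.3915 m, θ = 74.2°: the bracketed kinematic factor |dx/dθ| = 0.081775 m.
ω = v/|dx/dθ| = 2.13/0.081775 = 26.047 rad/s.
N = 60ω/(2π) = 248.73 rpm.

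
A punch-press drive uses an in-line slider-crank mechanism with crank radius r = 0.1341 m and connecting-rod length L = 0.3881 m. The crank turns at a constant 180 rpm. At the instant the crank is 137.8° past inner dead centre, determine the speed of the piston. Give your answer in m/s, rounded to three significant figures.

1.25

ω = 2π·180/60 = 18.85 rad/s
For an in-line slider-crank, x = r cosθ + √(L² − r² sin²θ), so v = −rω sinθ·[1 + r cosθ/√(L² − r² sin²θ)].
With r = 0.1341 m, L = 0.3881 m, θ = 137.8°: √(L² − r² sin²θ) = 0.3775 m.
v = −0.1341·18.85·0.67172·[1 + 0.1341·-0.74080/0.3775] = -1.2511 m/s.
|v| = 1.2511 m/s.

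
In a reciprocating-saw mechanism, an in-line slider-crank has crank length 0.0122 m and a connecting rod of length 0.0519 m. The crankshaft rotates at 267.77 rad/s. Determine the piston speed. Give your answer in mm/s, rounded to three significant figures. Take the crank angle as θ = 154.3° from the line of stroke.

1120

ω = 267.8 rad/s
For an in-line slider-crank, x = r cosθ + √(L² − r² sin²θ), so v = −rω sinθ·[1 + r cosθ/√(L² − r² sin²θ)].
With r = 0.0122 m, L = 0.0519 m, θ = 154.3°: √(L² − r² sin²θ) = 0.05163 m.
v = −0.0122·267.8·0.43366·[1 + 0.0122·-0.90108/0.05163] = -1.115 m/s.
|v| = 1.115 m/s = 1115 mm/s.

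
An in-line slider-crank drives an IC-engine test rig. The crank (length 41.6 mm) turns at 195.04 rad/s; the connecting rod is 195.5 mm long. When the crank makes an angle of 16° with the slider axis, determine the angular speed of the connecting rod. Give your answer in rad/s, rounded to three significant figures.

ω = 195 rad/s
The rod makes angle φ with the slider axis where L sinφ = r sinθ; differentiating, L cosφ·φ̇ = r ω cosθ.
L cosφ = √(L² − r² sin²θ) = 0.19516 m.
|ω_rod| = r ω |cosθ| / √(L² − r² sin²θ) = 0.0416·195·0.96126/0.19516 = 39.963 rad/s.

40.0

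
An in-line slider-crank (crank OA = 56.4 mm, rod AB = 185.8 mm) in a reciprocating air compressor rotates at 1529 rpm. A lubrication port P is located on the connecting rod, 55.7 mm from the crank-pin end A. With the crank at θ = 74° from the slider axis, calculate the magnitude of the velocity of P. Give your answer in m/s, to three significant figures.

9.08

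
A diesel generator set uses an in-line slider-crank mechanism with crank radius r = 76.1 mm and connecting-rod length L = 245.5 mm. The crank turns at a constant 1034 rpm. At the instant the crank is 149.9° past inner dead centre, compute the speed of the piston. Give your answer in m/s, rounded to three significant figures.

3.01

ω = 2π·1034/60 = 108.3 rad/s
For an in-line slider-crank, x = r cosθ + √(L² − r² sin²θ), so v = −rω sinθ·[1 + r cosθ/√(L² − r² sin²θ)].
With r = 0.0761 m, L = 0.2455 m, θ = 149.9°: √(L² − r² sin²θ) = 0.24252 m.
v = −0.0761·108.3·0.50151·[1 + 0.0761·-0.86515/0.24252] = -3.0106 m/s.
|v| = 3.0106 m/s.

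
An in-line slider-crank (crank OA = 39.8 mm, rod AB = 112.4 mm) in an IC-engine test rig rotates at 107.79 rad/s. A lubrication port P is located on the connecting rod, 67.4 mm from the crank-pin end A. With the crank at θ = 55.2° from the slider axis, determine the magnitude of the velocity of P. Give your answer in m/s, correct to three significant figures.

4.09

ω = 107.8 rad/s.  Crank-pin speed |V_A| = rω = 4.29 m/s, perpendicular to OA.
Rod angle: sinφ = −(r/L) sinθ ⇒ φ = -16.904°; ω_rod = −rω cosθ/√(L²−r²sin²θ) = -22.766 rad/s.
V_P = V_A + ω_rod × AP, with AP = 0.0674 m along the rod.
Components: V_Px = −rω sinθ − a·ω_rod·sinφ = -3.9689 m/s;  V_Py = rω cosθ + a·ω_rod·cosφ = +0.98023 m/s.
|V_P| = √(V_Px² + V_Py²) = 4.0882 m/s.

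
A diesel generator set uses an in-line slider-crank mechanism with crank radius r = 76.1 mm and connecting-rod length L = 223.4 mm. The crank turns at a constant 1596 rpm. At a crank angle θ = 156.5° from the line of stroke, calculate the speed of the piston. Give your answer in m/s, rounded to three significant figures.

3.47

ω = 2π·1596/60 = 167.1 rad/s
For an in-line slider-crank, x = r cosθ + √(L² − r² sin²θ), so v = −rω sinθ·[1 + r cosθ/√(L² − r² sin²θ)].
With r = 0.0761 m, L = 0.2234 m, θ = 156.5°: √(L² − r² sin²θ) = 0.22133 m.
v = −0.0761·167.1·0.39875·[1 + 0.0761·-0.91706/0.22133] = -3.4725 m/s.
|v| = 3.4725 m/s.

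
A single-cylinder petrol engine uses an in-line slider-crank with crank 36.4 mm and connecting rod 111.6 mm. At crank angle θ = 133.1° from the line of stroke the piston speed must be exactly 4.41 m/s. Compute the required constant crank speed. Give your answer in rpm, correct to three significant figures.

For an in-line slider-crank, |v_piston| = rω|sinθ|·[1 + r cosθ/√(L² − r² sin²θ)].
With r = 0.0364 m, L = 0.1116 m, θ = 133.1°: the bracketed kinematic factor |dx/dθ| = 0.020479 m.
ω = v/|dx/dθ| = 4.41/0.020479 = 215.34 rad/s.
N = 60ω/(2π) = 2056.3 rpm.

2060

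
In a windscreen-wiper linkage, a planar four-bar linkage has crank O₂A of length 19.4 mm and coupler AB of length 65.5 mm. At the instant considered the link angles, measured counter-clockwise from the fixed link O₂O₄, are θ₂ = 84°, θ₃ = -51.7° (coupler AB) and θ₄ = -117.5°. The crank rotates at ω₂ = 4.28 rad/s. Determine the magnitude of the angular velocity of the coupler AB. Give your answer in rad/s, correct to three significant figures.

0.509

ω₂ = 4.28 rad/s
Differentiating the loop-closure r₂e^{iθ₂}+r₃e^{iθ₃}=r₁+r₄e^{iθ₄} gives r₂ω₂e^{iθ₂}+r₃ω₃e^{iθ₃}=r₄ω₄e^{iθ₄}.
Eliminating the other unknown: ω₃ = r₂ω₂ sin(θ₄−θ₂) / [r₃ sin(θ₃−θ₄)].
Numerator sine = +0.36650; denominator sine = +0.91212.
Result = 0.0194·4.28·(+0.36650) / (0.0655·(+0.91212)) = +0.50936 rad/s; magnitude 0.50936 rad/s.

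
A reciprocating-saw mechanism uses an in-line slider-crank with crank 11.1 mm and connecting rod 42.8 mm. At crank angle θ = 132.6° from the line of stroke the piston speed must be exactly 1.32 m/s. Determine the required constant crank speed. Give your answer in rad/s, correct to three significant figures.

For an in-line slider-crank, |v_piston| = rω|sinθ|·[1 + r cosθ/√(L² − r² sin²θ)].
With r = 0.0111 m, L = 0.0428 m, θ = 132.6°: the bracketed kinematic factor |dx/dθ| = 0.0067095 m.
ω = v/|dx/dθ| = 1.32/0.0067095 = 196.74 rad/s.

197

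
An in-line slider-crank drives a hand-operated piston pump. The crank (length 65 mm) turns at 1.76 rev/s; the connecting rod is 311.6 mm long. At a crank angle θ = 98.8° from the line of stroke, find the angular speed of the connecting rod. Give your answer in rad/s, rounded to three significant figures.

ω = 11.06 rad/s (converted from 1.76 rev/s).
The rod makes angle φ with the slider axis where L sinφ = r sinθ; differentiating, L cosφ·φ̇ = r ω cosθ.
L cosφ = √(L² − r² sin²θ) = 0.30491 m.
|ω_rod| = r ω |cosθ| / √(L² − r² sin²θ) = 0.065·11.06·0.15299/0.30491 = 0.36065 rad/s.

0.361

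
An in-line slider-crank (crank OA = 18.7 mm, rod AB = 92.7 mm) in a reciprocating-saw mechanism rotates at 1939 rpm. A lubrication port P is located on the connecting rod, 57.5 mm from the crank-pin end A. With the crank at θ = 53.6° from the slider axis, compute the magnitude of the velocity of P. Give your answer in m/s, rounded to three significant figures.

3.40

ω = 203.1 rad/s.  Crank-pin speed |V_A| = rω = 3.7971 m/s, perpendicular to OA.
Rod angle: sinφ = −(r/L) sinθ ⇒ φ = -9.344°; ω_rod = −rω cosθ/√(L²−r²sin²θ) = -24.634 rad/s.
V_P = V_A + ω_rod × AP, with AP = 0.0575 m along the rod.
Components: V_Px = −rω sinθ − a·ω_rod·sinφ = -3.2862 m/s;  V_Py = rω cosθ + a·ω_rod·cosφ = +0.8556 m/s.
|V_P| = √(V_Px² + V_Py²) = 3.3958 m/s.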